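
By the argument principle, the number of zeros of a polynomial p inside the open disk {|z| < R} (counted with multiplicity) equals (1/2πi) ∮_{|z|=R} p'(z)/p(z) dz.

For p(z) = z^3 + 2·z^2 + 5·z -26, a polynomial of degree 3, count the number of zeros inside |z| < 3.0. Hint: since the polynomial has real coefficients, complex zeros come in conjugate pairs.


The zeros of p are: (-2 + 3i), (-2 - 3i), 2.
Their magnitudes are: 3.606, 3.606, 2.
Zeros with |z| < R = 3.0: 2.
Count = 1.
By the argument principle, (1/2πi) ∮_{|z|=R} p'(z)/p(z) dz equals exactly this count.

Number of zeros inside |z| < 3.0: 1.


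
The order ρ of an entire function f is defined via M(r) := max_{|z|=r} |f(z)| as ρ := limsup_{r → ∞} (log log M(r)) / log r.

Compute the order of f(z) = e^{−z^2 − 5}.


|e^{−z^2 − 5}| = e^{Re(-1·z^2) + -5} ≤ e^{1|z|^2 + -5} = e^{1r^2 + -5} on |z| = r, so ρ ≤ 2. Choosing z on |z|=r so that -1·z^2 is real positive (always possible by picking arg z appropriately) gives |f(z)| = e^{1r^2 + -5}, matching the bound. The additive constant -5 does not affect log log M(r) ~ 2·log r. Hence ρ = 2.
Therefore ρ = 2.

Order ρ = 2.


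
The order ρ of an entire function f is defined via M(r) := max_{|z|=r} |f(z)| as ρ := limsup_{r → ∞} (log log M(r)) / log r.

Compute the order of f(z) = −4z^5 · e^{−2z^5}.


M(r) = max_{|z|=r} |-4|·|z|^5·|e^{−2z^5}| = 4·r^5 · e^{2r^5} (the factors attain their maxima compatibly on |z|=r). Then log M(r) = log 4 + 5·log r + 2r^5, dominated by the last term, so log log M(r) ~ 5·log r. The polynomial factor -4z^5 contributes only a log r term and does not affect the order. ρ = 5.
Therefore ρ = 5.

Order ρ = 5.


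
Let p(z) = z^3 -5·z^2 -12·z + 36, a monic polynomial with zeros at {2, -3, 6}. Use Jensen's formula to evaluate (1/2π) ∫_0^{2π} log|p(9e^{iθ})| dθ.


Zeros: -3, 2, 6; r = 9.
Inside |z| < r: -3, 2, 6. Outside (|z| ≥ r): ∅.
p(0) = 36, so log|p(0)| = log(36) = 3.5835.
Apply Jensen: I(r) = log|p(0)| + Σ_k log(r/|z_k|), summed over zeros inside |z| < r.
  log(r/|z_k|) for z_k = 2: log(9/2) = 1.5041
  log(r/|z_k|) for z_k = -3: log(9/3) = 1.0986
  log(r/|z_k|) for z_k = 6: log(9/6) = 0.4055
Sum over inside zeros: 3.0082.
I(r) = log|p(0)| + (inside sum) = 3.5835 + 3.0082 = 6.5917.
Closed form (all zeros inside, monic): I(r) = n·log(r) = 3·log(9) = 6.5917. ✓

I(r) ≈ 6.5917.


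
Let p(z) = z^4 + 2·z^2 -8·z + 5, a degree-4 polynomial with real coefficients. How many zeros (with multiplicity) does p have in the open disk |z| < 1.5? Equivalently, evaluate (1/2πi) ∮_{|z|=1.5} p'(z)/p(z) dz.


The zeros of p are: 1, 1, (-1 + 2i), (-1 - 2i).
Their magnitudes are: 1, 1, 2.236, 2.236.
Zeros with |z| < R = 1.5: 1, 1.
Count = 2.
By the argument principle, (1/2πi) ∮_{|z|=R} p'(z)/p(z) dz equals exactly this count.

Number of zeros inside |z| < 1.5: 2.


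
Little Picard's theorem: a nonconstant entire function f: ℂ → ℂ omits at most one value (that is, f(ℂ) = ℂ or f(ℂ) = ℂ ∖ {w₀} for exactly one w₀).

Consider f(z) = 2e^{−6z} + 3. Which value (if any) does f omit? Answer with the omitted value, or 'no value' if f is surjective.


Little Picard bounds the complement of f(ℂ) to at most one point.
e^{−6z} is never zero on ℂ, so 2·e^{−6z} takes every value in ℂ ∖ {0}. Adding 3 shifts the range to ℂ ∖ {3}. Thus f omits exactly the value 3.

Omitted value: 3.


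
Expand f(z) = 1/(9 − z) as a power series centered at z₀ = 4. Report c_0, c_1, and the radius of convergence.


Let w = z − z₀, so z = z₀ + w.
Then 9 − z = 9 − (z₀ + w) = (9 − z₀) − w = 5 − w.
f(z) = 1/(5 − w) = (1/(5)) · 1/(1 − w/(5)) = Σ_{n≥0} w^n / (5)^(n+1).
So c_n = 1/(5)^(n+1):
  c_0 = 1/(5)^1 = 1/5.
  c_1 = 1/(5)^2 = 1/25.
The series is valid for |w/d| < 1, i.e. |z − z₀| < |d|.
Radius of convergence: R = |9 − z₀| = |5| = 5 (distance from z₀ to the singularity z = 9).

c_0 = 1/5, c_1 = 1/25; R = 5.


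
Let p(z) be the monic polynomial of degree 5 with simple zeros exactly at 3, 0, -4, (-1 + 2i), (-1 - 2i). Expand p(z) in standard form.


The polynomial is p(z) = ∏_{α ∈ S} (z − α), where S = {3, 0, -4, (-1 + 2i), (-1 - 2i)}.
Expanding the product yields: p(z) = z^5 + 3·z^4 -5·z^3 -19·z^2 -60·z.
Note conjugate pairs combine to real quadratics: (z − (-1+2i))(z − (-1−2i)) = z² + 2z + 5.
The resulting polynomial has degree 5 and real coefficients as required.

p(z) = z^5 + 3·z^4 -5·z^3 -19·z^2 -60·z.


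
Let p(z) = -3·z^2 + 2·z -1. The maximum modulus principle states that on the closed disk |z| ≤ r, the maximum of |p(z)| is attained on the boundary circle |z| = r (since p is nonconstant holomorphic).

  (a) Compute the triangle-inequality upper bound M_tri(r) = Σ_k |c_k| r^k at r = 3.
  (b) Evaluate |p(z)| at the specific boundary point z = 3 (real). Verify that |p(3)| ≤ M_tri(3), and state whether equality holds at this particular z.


Coefficients: c_0 = -1, c_1 = 2, c_2 = -3. Radius r = 3.
Part (a). Triangle bound: M_tri(r) = Σ_k |c_k| r^k
  = |-1|·3^0 + |2|·3^1 + |-3|·3^2
  = 1 + 6 + 27 = 34.
This bounds M(r) := max_{|z|=r} |p(z)| from above; equality holds iff all terms c_k z^k can be made to align in phase at a single z on |z|=r.
Part (b). At z = 3 (real, on the circle |z| = r):
  p(3) = (-1)·3^0 + (2)·3^1 + (-3)·3^2 = -22.
  |p(3)| = 22.
Check: |p(3)| = 22 ≤ 34 = M_tri(3). ✓ Equality does not hold at z = 3 (the coefficients have mixed signs, so the terms do not all align in phase there).

M_tri(3) = 34; |p(3)| = 22; equality at z=3: no.


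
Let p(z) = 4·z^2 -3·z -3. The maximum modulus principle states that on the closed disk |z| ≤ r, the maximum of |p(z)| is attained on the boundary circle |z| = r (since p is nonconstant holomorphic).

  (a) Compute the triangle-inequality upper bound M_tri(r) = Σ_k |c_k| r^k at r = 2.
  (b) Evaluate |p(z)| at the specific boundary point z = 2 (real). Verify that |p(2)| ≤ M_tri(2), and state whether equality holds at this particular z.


Coefficients: c_0 = -3, c_1 = -3, c_2 = 4. Radius r = 2.
Part (a). Triangle bound: M_tri(r) = Σ_k |c_k| r^k
  = |-3|·2^0 + |-3|·2^1 + |4|·2^2
  = 3 + 6 + 16 = 25.
This bounds M(r) := max_{|z|=r} |p(z)| from above; equality holds iff all terms c_k z^k can be made to align in phase at a single z on |z|=r.
Part (b). At z = 2 (real, on the circle |z| = r):
  p(2) = (-3)·2^0 + (-3)·2^1 + (4)·2^2 = 7.
  |p(2)| = 7.
Check: |p(2)| = 7 ≤ 25 = M_tri(2). ✓ Equality does not hold at z = 2 (the coefficients have mixed signs, so the terms do not all align in phase there).

M_tri(2) = 25; |p(2)| = 7; equality at z=2: no.


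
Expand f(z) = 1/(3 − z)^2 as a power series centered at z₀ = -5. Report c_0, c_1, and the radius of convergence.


Let w = z − z₀, so z = z₀ + w.
Then 3 − z = 3 − (z₀ + w) = (3 − z₀) − w = 8 − w.
f(z) = 1/(8 − w)^2 = (1/(8)^2) · (1 − w/(8))^{−2}.
By the binomial series (1−u)^{−2} = Σ_{n≥0} C(n+1, 1) u^n for |u|<1, with u = w/(8):
  c_n = C(n+1, 1) / (8)^(n+2).
  c_0 = 1/(8)^2 = 1/64.
  c_1 = 2/(8)^3 = 1/256.
The series is valid for |w/d| < 1, i.e. |z − z₀| < |d|.
Radius of convergence: R = |3 − z₀| = |8| = 8 (distance from z₀ to the singularity z = 3).

c_0 = 1/64, c_1 = 1/256; R = 8.


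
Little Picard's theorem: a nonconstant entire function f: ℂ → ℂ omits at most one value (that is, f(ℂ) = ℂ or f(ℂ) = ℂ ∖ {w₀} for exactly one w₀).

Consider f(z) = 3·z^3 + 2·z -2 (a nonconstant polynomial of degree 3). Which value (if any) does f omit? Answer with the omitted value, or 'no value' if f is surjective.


Little Picard bounds the complement of f(ℂ) to at most one point.
For every w ∈ ℂ, the equation p(z) − w = 0 is a nonconstant polynomial in z and hence has at least one root by the fundamental theorem of algebra. So p is surjective onto ℂ, omitting no value.

Omitted value: no value.


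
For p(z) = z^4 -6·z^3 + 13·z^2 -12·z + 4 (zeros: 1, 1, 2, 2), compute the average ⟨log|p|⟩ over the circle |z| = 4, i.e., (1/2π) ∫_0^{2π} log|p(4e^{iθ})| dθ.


Zeros: 1, 1, 2, 2; r = 4.
Inside |z| < r: 1, 1, 2, 2. Outside (|z| ≥ r): ∅.
p(0) = 4, so log|p(0)| = log(4) = 1.3863.
Apply Jensen: I(r) = log|p(0)| + Σ_k log(r/|z_k|), summed over zeros inside |z| < r.
  log(r/|z_k|) for z_k = 1: log(4/1) = 1.3863
  log(r/|z_k|) for z_k = 1: log(4/1) = 1.3863
  log(r/|z_k|) for z_k = 2: log(4/2) = 0.6931
  log(r/|z_k|) for z_k = 2: log(4/2) = 0.6931
Sum over inside zeros: 4.1589.
I(r) = log|p(0)| + (inside sum) = 1.3863 + 4.1589 = 5.5452.
Closed form (all zeros inside, monic): I(r) = n·log(r) = 4·log(4) = 5.5452. ✓

I(r) ≈ 5.5452.


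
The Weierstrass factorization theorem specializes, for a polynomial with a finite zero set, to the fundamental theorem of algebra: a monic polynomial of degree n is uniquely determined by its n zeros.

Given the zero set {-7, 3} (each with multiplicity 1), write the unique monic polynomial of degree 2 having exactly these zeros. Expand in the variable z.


The polynomial is p(z) = ∏_{α ∈ S} (z − α), where S = {-7, 3}.
Expanding the product yields: p(z) = z^2 + 4·z -21.
The resulting polynomial has degree 2 and real coefficients as required.

p(z) = z^2 + 4·z -21.


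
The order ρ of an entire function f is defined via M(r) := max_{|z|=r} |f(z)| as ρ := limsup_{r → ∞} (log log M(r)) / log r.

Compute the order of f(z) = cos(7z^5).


Write cos(w) = (e^{iw} ± e^{−iw})/(2 or 2i), so |cos(w)| ≤ e^{|w|}. With w = 7z^5, |w| ≤ 7r^5 + 0 on |z|=r, giving M(r) ≤ e^{7r^5 + 0} and ρ ≤ 5. For the lower bound, choose z on |z|=r with 7z^5 purely imaginary of modulus 7r^5; then |cos(7z^5)| grows like e^{7r^5}/2, so ρ ≥ 5. Hence ρ = 5.
Therefore ρ = 5.

Order ρ = 5.


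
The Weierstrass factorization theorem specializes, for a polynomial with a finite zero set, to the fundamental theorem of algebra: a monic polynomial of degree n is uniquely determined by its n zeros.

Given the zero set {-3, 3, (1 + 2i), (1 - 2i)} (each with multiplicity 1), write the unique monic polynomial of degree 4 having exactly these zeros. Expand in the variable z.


The polynomial is p(z) = ∏_{α ∈ S} (z − α), where S = {-3, 3, (1 + 2i), (1 - 2i)}.
Expanding the product yields: p(z) = z^4 -2·z^3 -4·z^2 + 18·z -45.
Note conjugate pairs combine to real quadratics: (z − (1+2i))(z − (1−2i)) = z² − 2z + 5.
The resulting polynomial has degree 4 and real coefficients as required.

p(z) = z^4 -2·z^3 -4·z^2 + 18·z -45.


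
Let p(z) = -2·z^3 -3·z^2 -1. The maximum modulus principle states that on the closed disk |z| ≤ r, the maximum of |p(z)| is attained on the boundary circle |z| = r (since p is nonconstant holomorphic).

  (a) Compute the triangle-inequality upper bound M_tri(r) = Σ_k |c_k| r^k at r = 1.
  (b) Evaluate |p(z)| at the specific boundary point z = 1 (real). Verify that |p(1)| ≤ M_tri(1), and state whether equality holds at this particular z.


Coefficients: c_0 = -1, c_1 = 0, c_2 = -3, c_3 = -2. Radius r = 1.
Part (a). Triangle bound: M_tri(r) = Σ_k |c_k| r^k
  = |-1|·1^0 + |0|·1^1 + |-3|·1^2 + |-2|·1^3
  = 1 + 0 + 3 + 2 = 6.
This bounds M(r) := max_{|z|=r} |p(z)| from above; equality holds iff all terms c_k z^k can be made to align in phase at a single z on |z|=r.
Part (b). At z = 1 (real, on the circle |z| = r):
  p(1) = (-1)·1^0 + (0)·1^1 + (-3)·1^2 + (-2)·1^3 = -6.
  |p(1)| = 6.
Since all nonzero coefficients share the same sign, |p(1)| = 6 = M_tri(1); the triangle bound is attained at z = 1, so in fact M(r) = 6.

M_tri(1) = 6; |p(1)| = 6; equality at z=1: yes.


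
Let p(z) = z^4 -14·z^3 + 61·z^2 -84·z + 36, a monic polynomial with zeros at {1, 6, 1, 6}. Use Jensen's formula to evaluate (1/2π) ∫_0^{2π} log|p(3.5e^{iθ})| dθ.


Zeros: 1, 1, 6, 6; r = 3.5.
Inside |z| < r: 1, 1. Outside (|z| ≥ r): 6, 6.
p(0) = 36, so log|p(0)| = log(36) = 3.5835.
Apply Jensen: I(r) = log|p(0)| + Σ_k log(r/|z_k|), summed over zeros inside |z| < r.
  log(r/|z_k|) for z_k = 1: log(3.5/1) = 1.2528
  log(r/|z_k|) for z_k = 1: log(3.5/1) = 1.2528
  Outside zeros (6, 6) contribute nothing to the Jensen sum.
Sum over inside zeros: 2.5055.
I(r) = log|p(0)| + (inside sum) = 3.5835 + 2.5055 = 6.0890.
Note: since some zeros are outside |z| ≤ r, the simplified n·log(r) form does NOT apply — only the inside zeros contribute.

I(r) ≈ 6.0890.


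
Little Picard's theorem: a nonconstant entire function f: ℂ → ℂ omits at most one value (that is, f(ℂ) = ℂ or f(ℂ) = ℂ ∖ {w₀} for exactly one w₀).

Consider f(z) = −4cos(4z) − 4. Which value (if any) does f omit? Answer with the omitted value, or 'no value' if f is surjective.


Little Picard bounds the complement of f(ℂ) to at most one point.
cos is entire and surjective onto ℂ: for every w ∈ ℂ, cos(ζ) = w has a solution ζ ∈ ℂ (e.g., via the complex inverse arccos). With ζ = 4z this gives z = ζ/(4). Then -4·cos(4z) takes every value in -4·ℂ = ℂ, and adding -4 is a bijection of ℂ. So f is surjective and omits no value. (Note: only on the real line is cos bounded by [−1, 1].)

Omitted value: no value.


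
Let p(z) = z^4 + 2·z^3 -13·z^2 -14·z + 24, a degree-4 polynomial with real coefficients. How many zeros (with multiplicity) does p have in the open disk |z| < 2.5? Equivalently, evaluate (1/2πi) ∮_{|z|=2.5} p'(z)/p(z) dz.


The zeros of p are: -2, -4, 3, 1.
Their magnitudes are: 2, 4, 3, 1.
Zeros with |z| < R = 2.5: -2, 1.
Count = 2.
By the argument principle, (1/2πi) ∮_{|z|=R} p'(z)/p(z) dz equals exactly this count.

Number of zeros inside |z| < 2.5: 2.


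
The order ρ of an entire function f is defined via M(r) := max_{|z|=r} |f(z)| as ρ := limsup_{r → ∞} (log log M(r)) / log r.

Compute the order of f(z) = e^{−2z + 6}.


|e^{−2z + 6}| = e^{Re(-2·z) + 6} ≤ e^{2|z|^1 + 6} = e^{2r^1 + 6} on |z| = r, so ρ ≤ 1. Choosing z on |z|=r so that -2·z is real positive (always possible by picking arg z appropriately) gives |f(z)| = e^{2r^1 + 6}, matching the bound. The additive constant 6 does not affect log log M(r) ~ 1·log r. Hence ρ = 1.
Therefore ρ = 1.

Order ρ = 1.


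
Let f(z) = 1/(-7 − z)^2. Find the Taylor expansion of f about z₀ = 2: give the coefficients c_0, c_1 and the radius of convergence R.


Let w = z − z₀, so z = z₀ + w.
Then -7 − z = -7 − (z₀ + w) = (-7 − z₀) − w = -9 − w.
f(z) = 1/(-9 − w)^2 = (1/(-9)^2) · (1 − w/(-9))^{−2}.
By the binomial series (1−u)^{−2} = Σ_{n≥0} C(n+1, 1) u^n for |u|<1, with u = w/(-9):
  c_n = C(n+1, 1) / (-9)^(n+2).
  c_0 = 1/(-9)^2 = 1/81.
  c_1 = 2/(-9)^3 = -2/729.
The series is valid for |w/d| < 1, i.e. |z − z₀| < |d|.
Radius of convergence: R = |-7 − z₀| = |-9| = 9 (distance from z₀ to the singularity z = -7).

c_0 = 1/81, c_1 = -2/729; R = 9.


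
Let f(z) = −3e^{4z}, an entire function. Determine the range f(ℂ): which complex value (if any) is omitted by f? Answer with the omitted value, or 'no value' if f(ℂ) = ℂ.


Little Picard bounds the complement of f(ℂ) to at most one point.
e^{4z} is never zero on ℂ, so -3·e^{4z} takes every value in ℂ ∖ {0}. Adding 0 shifts the range to ℂ ∖ {0}. Thus f omits exactly the value 0.

Omitted value: 0.


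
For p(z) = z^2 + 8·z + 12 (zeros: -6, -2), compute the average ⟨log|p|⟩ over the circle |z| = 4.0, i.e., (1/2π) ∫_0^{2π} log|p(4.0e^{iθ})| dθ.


Zeros: -6, -2; r = 4.0.
Inside |z| < r: -2. Outside (|z| ≥ r): -6.
p(0) = 12, so log|p(0)| = log(12) = 2.4849.
Apply Jensen: I(r) = log|p(0)| + Σ_k log(r/|z_k|), summed over zeros inside |z| < r.
  log(r/|z_k|) for z_k = -2: log(4.0/2) = 0.6931
  Outside zeros (-6) contribute nothing to the Jensen sum.
Sum over inside zeros: 0.6931.
I(r) = log|p(0)| + (inside sum) = 2.4849 + 0.6931 = 3.1781.
Note: since some zeros are outside |z| ≤ r, the simplified n·log(r) form does NOT apply — only the inside zeros contribute.

I(r) ≈ 3.1781.


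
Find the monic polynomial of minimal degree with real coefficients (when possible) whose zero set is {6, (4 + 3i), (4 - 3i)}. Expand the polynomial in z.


The polynomial is p(z) = ∏_{α ∈ S} (z − α), where S = {6, (4 + 3i), (4 - 3i)}.
Expanding the product yields: p(z) = z^3 -14·z^2 + 73·z -150.
Note conjugate pairs combine to real quadratics: (z − (4+3i))(z − (4−3i)) = z² − 8z + 25.
The resulting polynomial has degree 3 and real coefficients as required.

p(z) = z^3 -14·z^2 + 73·z -150.


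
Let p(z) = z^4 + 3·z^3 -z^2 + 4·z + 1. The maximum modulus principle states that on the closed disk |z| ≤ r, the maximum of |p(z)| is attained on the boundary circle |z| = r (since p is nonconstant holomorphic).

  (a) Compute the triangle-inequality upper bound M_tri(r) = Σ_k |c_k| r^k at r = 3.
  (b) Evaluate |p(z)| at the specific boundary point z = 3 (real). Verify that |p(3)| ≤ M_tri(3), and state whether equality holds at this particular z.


Coefficients: c_0 = 1, c_1 = 4, c_2 = -1, c_3 = 3, c_4 = 1. Radius r = 3.
Part (a). Triangle bound: M_tri(r) = Σ_k |c_k| r^k
  = |1|·3^0 + |4|·3^1 + |-1|·3^2 + |3|·3^3 + |1|·3^4
  = 1 + 12 + 9 + 81 + 81 = 184.
This bounds M(r) := max_{|z|=r} |p(z)| from above; equality holds iff all terms c_k z^k can be made to align in phase at a single z on |z|=r.
Part (b). At z = 3 (real, on the circle |z| = r):
  p(3) = (1)·3^0 + (4)·3^1 + (-1)·3^2 + (3)·3^3 + (1)·3^4 = 166.
  |p(3)| = 166.
Check: |p(3)| = 166 ≤ 184 = M_tri(3). ✓ Equality does not hold at z = 3 (the coefficients have mixed signs, so the terms do not all align in phase there).

M_tri(3) = 184; |p(3)| = 166; equality at z=3: no.


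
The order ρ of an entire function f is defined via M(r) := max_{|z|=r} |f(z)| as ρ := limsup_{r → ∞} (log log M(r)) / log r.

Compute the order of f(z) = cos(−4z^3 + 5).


Write cos(w) = (e^{iw} ± e^{−iw})/(2 or 2i), so |cos(w)| ≤ e^{|w|}. With w = −4z^3 + 5, |w| ≤ 4r^3 + 5 on |z|=r, giving M(r) ≤ e^{4r^3 + 5} and ρ ≤ 3. For the lower bound, choose z on |z|=r with -4z^3 purely imaginary of modulus 4r^3; then |cos(−4z^3 + 5)| grows like e^{4r^3}/2, so ρ ≥ 3. Hence ρ = 3.
Therefore ρ = 3.

Order ρ = 3.


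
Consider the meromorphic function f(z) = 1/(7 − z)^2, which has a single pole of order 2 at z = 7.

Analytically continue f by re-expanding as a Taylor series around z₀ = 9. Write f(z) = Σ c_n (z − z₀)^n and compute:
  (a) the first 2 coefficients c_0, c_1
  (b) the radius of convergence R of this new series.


Let w = z − z₀, so z = z₀ + w.
Then 7 − z = 7 − (z₀ + w) = (7 − z₀) − w = -2 − w.
f(z) = 1/(-2 − w)^2 = (1/(-2)^2) · (1 − w/(-2))^{−2}.
By the binomial series (1−u)^{−2} = Σ_{n≥0} C(n+1, 1) u^n for |u|<1, with u = w/(-2):
  c_n = C(n+1, 1) / (-2)^(n+2).
  c_0 = 1/(-2)^2 = 1/4.
  c_1 = 2/(-2)^3 = -1/4.
The series is valid for |w/d| < 1, i.e. |z − z₀| < |d|.
Radius of convergence: R = |7 − z₀| = |-2| = 2 (distance from z₀ to the singularity z = 7).

c_0 = 1/4, c_1 = -1/4; R = 2.


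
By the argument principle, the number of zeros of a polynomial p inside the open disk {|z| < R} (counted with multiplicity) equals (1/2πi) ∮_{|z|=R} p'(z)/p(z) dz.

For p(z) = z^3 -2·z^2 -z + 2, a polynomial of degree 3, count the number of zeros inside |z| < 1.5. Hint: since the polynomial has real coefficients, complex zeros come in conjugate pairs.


The zeros of p are: 2, 1, -1.
Their magnitudes are: 2, 1, 1.
Zeros with |z| < R = 1.5: 1, -1.
Count = 2.
By the argument principle, (1/2πi) ∮_{|z|=R} p'(z)/p(z) dz equals exactly this count.

Number of zeros inside |z| < 1.5: 2.


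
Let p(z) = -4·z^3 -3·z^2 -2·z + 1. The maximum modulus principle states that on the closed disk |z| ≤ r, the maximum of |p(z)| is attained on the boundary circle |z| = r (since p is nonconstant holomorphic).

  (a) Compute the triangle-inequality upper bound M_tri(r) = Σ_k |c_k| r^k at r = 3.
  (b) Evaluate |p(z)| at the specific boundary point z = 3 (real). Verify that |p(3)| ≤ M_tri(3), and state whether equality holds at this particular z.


Coefficients: c_0 = 1, c_1 = -2, c_2 = -3, c_3 = -4. Radius r = 3.
Part (a). Triangle bound: M_tri(r) = Σ_k |c_k| r^k
  = |1|·3^0 + |-2|·3^1 + |-3|·3^2 + |-4|·3^3
  = 1 + 6 + 27 + 108 = 142.
This bounds M(r) := max_{|z|=r} |p(z)| from above; equality holds iff all terms c_k z^k can be made to align in phase at a single z on |z|=r.
Part (b). At z = 3 (real, on the circle |z| = r):
  p(3) = (1)·3^0 + (-2)·3^1 + (-3)·3^2 + (-4)·3^3 = -140.
  |p(3)| = 140.
Check: |p(3)| = 140 ≤ 142 = M_tri(3). ✓ Equality does not hold at z = 3 (the coefficients have mixed signs, so the terms do not all align in phase there).

M_tri(3) = 142; |p(3)| = 140; equality at z=3: no.


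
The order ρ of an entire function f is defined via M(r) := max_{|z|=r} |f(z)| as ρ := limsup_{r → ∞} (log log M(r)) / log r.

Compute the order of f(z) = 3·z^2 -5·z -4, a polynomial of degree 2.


|f(z)| ≤ Σ|c_k|·r^k = O(r^2) as r → ∞. Polynomial growth is O(e^{r^ε}) for every ε > 0 (since r^2/e^{r^ε} → 0), so ρ ≤ ε for all ε > 0, i.e. ρ = 0. Every nonconstant polynomial has order 0.
Therefore ρ = 0.

Order ρ = 0.


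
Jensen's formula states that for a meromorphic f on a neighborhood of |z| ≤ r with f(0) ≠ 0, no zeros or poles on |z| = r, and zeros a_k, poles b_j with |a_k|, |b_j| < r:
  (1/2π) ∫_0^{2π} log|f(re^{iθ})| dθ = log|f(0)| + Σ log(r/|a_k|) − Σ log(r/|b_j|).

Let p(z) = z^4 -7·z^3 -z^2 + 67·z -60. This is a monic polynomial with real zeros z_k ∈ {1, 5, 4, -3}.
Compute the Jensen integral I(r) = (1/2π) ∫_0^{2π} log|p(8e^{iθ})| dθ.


Zeros: -3, 1, 4, 5; r = 8.
Inside |z| < r: -3, 1, 4, 5. Outside (|z| ≥ r): ∅.
p(0) = -60, so log|p(0)| = log(60) = 4.0943.
Apply Jensen: I(r) = log|p(0)| + Σ_k log(r/|z_k|), summed over zeros inside |z| < r.
  log(r/|z_k|) for z_k = 1: log(8/1) = 2.0794
  log(r/|z_k|) for z_k = 5: log(8/5) = 0.4700
  log(r/|z_k|) for z_k = 4: log(8/4) = 0.6931
  log(r/|z_k|) for z_k = -3: log(8/3) = 0.9808
Sum over inside zeros: 4.2234.
I(r) = log|p(0)| + (inside sum) = 4.0943 + 4.2234 = 8.3178.
Closed form (all zeros inside, monic): I(r) = n·log(r) = 4·log(8) = 8.3178. ✓

I(r) ≈ 8.3178.


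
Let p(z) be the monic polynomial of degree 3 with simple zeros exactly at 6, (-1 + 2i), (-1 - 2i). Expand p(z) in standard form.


The polynomial is p(z) = ∏_{α ∈ S} (z − α), where S = {6, (-1 + 2i), (-1 - 2i)}.
Expanding the product yields: p(z) = z^3 -4·z^2 -7·z -30.
Note conjugate pairs combine to real quadratics: (z − (-1+2i))(z − (-1−2i)) = z² + 2z + 5.
The resulting polynomial has degree 3 and real coefficients as required.

p(z) = z^3 -4·z^2 -7·z -30.


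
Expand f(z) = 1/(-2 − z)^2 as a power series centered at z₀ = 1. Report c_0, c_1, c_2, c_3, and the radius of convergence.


Let w = z − z₀, so z = z₀ + w.
Then -2 − z = -2 − (z₀ + w) = (-2 − z₀) − w = -3 − w.
f(z) = 1/(-3 − w)^2 = (1/(-3)^2) · (1 − w/(-3))^{−2}.
By the binomial series (1−u)^{−2} = Σ_{n≥0} C(n+1, 1) u^n for |u|<1, with u = w/(-3):
  c_n = C(n+1, 1) / (-3)^(n+2).
  c_0 = 1/(-3)^2 = 1/9.
  c_1 = 2/(-3)^3 = -2/27.
  c_2 = 3/(-3)^4 = 1/27.
  c_3 = 4/(-3)^5 = -4/243.
The series is valid for |w/d| < 1, i.e. |z − z₀| < |d|.
Radius of convergence: R = |-2 − z₀| = |-3| = 3 (distance from z₀ to the singularity z = -2).

c_0 = 1/9, c_1 = -2/27, c_2 = 1/27, c_3 = -4/243; R = 3.


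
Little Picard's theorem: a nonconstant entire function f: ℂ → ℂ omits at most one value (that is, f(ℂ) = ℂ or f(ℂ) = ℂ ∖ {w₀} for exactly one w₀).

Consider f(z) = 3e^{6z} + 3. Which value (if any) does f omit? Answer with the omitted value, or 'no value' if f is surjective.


Little Picard bounds the complement of f(ℂ) to at most one point.
e^{6z} is never zero on ℂ, so 3·e^{6z} takes every value in ℂ ∖ {0}. Adding 3 shifts the range to ℂ ∖ {3}. Thus f omits exactly the value 3.

Omitted value: 3.


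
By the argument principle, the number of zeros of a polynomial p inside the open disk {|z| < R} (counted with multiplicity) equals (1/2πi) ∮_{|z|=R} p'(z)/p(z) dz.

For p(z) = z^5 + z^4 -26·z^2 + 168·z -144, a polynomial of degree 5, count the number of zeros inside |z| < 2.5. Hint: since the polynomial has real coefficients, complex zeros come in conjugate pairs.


The zeros of p are: 1, (2 + 2i), (2 - 2i), (-3 + 3i), (-3 - 3i).
Their magnitudes are: 1, 2.828, 2.828, 4.243, 4.243.
Zeros with |z| < R = 2.5: 1.
Count = 1.
By the argument principle, (1/2πi) ∮_{|z|=R} p'(z)/p(z) dz equals exactly this count.

Number of zeros inside |z| < 2.5: 1.


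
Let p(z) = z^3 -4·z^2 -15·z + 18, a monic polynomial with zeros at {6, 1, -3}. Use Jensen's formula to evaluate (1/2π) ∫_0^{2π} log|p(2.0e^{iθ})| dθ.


Zeros: -3, 1, 6; r = 2.0.
Inside |z| < r: 1. Outside (|z| ≥ r): -3, 6.
p(0) = 18, so log|p(0)| = log(18) = 2.8904.
Apply Jensen: I(r) = log|p(0)| + Σ_k log(r/|z_k|), summed over zeros inside |z| < r.
  log(r/|z_k|) for z_k = 1: log(2.0/1) = 0.6931
  Outside zeros (-3, 6) contribute nothing to the Jensen sum.
Sum over inside zeros: 0.6931.
I(r) = log|p(0)| + (inside sum) = 2.8904 + 0.6931 = 3.5835.
Note: since some zeros are outside |z| ≤ r, the simplified n·log(r) form does NOT apply — only the inside zeros contribute.

I(r) ≈ 3.5835.


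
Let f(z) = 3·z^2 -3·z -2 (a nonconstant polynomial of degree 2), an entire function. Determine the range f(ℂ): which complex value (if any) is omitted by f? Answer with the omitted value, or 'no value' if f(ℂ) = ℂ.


Little Picard bounds the complement of f(ℂ) to at most one point.
For every w ∈ ℂ, the equation p(z) − w = 0 is a nonconstant polynomial in z and hence has at least one root by the fundamental theorem of algebra. So p is surjective onto ℂ, omitting no value.

Omitted value: no value.


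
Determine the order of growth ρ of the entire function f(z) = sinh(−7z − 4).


sinh(w) is a linear combination of e^{iw} and e^{−iw} (or e^w, e^{−w} in the hyperbolic case), so |sinh(w)| ≤ e^{|w|}. With w = −7z − 4, |w| ≤ 7|z| + 4 = 7r + 4 on |z| = r, giving M(r) ≤ e^{7r + 4}, so ρ ≤ 1. On a suitable ray (z = it for sin/cos; z = t for sinh/cosh, t real → ∞), |sinh(−7z − 4)| grows like e^{7|t|}/2, so ρ ≥ 1. Hence ρ = 1.
Therefore ρ = 1.

Order ρ = 1.


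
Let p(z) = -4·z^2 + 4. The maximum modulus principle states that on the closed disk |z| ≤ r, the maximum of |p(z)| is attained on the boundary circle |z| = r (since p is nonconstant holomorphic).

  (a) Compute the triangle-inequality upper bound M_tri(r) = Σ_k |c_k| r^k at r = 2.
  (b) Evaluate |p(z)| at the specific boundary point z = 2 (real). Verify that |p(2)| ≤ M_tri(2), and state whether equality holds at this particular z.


Coefficients: c_0 = 4, c_1 = 0, c_2 = -4. Radius r = 2.
Part (a). Triangle bound: M_tri(r) = Σ_k |c_k| r^k
  = |4|·2^0 + |0|·2^1 + |-4|·2^2
  = 4 + 0 + 16 = 20.
This bounds M(r) := max_{|z|=r} |p(z)| from above; equality holds iff all terms c_k z^k can be made to align in phase at a single z on |z|=r.
Part (b). At z = 2 (real, on the circle |z| = r):
  p(2) = (4)·2^0 + (0)·2^1 + (-4)·2^2 = -12.
  |p(2)| = 12.
Check: |p(2)| = 12 ≤ 20 = M_tri(2). ✓ Equality does not hold at z = 2 (the coefficients have mixed signs, so the terms do not all align in phase there).

M_tri(2) = 20; |p(2)| = 12; equality at z=2: no.


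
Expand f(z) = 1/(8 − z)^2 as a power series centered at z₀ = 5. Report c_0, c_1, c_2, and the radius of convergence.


Let w = z − z₀, so z = z₀ + w.
Then 8 − z = 8 − (z₀ + w) = (8 − z₀) − w = 3 − w.
f(z) = 1/(3 − w)^2 = (1/(3)^2) · (1 − w/(3))^{−2}.
By the binomial series (1−u)^{−2} = Σ_{n≥0} C(n+1, 1) u^n for |u|<1, with u = w/(3):
  c_n = C(n+1, 1) / (3)^(n+2).
  c_0 = 1/(3)^2 = 1/9.
  c_1 = 2/(3)^3 = 2/27.
  c_2 = 3/(3)^4 = 1/27.
The series is valid for |w/d| < 1, i.e. |z − z₀| < |d|.
Radius of convergence: R = |8 − z₀| = |3| = 3 (distance from z₀ to the singularity z = 8).

c_0 = 1/9, c_1 = 2/27, c_2 = 1/27; R = 3.


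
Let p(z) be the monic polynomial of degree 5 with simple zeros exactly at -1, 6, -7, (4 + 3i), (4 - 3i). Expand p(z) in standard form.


The polynomial is p(z) = ∏_{α ∈ S} (z − α), where S = {-1, 6, -7, (4 + 3i), (4 - 3i)}.
Expanding the product yields: p(z) = z^5 -6·z^4 -32·z^3 + 336·z^2 -689·z -1050.
Note conjugate pairs combine to real quadratics: (z − (4+3i))(z − (4−3i)) = z² − 8z + 25.
The resulting polynomial has degree 5 and real coefficients as required.

p(z) = z^5 -6·z^4 -32·z^3 + 336·z^2 -689·z -1050.


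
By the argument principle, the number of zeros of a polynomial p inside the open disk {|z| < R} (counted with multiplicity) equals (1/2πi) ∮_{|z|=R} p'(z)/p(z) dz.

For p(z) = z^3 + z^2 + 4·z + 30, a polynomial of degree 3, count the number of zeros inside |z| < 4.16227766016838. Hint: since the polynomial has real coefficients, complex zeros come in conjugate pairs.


The zeros of p are: (1 + 3i), (1 - 3i), -3.
Their magnitudes are: 3.162, 3.162, 3.
Zeros with |z| < R = 4.16227766016838: (1 + 3i), (1 - 3i), -3.
Count = 3.
By the argument principle, (1/2πi) ∮_{|z|=R} p'(z)/p(z) dz equals exactly this count.

Number of zeros inside |z| < 4.16227766016838: 3.


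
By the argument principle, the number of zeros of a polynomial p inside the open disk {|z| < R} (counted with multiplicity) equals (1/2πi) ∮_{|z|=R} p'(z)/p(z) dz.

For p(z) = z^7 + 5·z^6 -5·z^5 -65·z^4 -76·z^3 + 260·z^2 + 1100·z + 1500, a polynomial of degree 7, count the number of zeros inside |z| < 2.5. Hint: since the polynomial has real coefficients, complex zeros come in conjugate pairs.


The zeros of p are: -3, (-3 + 1i), (-3 - 1i), (-1 + 2i), (-1 - 2i), (3 + 1i), (3 - 1i).
Their magnitudes are: 3, 3.162, 3.162, 2.236, 2.236, 3.162, 3.162.
Zeros with |z| < R = 2.5: (-1 + 2i), (-1 - 2i).
Count = 2.
By the argument principle, (1/2πi) ∮_{|z|=R} p'(z)/p(z) dz equals exactly this count.

Number of zeros inside |z| < 2.5: 2.


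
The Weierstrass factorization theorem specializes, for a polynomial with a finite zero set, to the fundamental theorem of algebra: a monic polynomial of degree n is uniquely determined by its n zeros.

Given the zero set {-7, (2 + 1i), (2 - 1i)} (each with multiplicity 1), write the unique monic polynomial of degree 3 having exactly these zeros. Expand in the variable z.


The polynomial is p(z) = ∏_{α ∈ S} (z − α), where S = {-7, (2 + 1i), (2 - 1i)}.
Expanding the product yields: p(z) = z^3 + 3·z^2 -23·z + 35.
Note conjugate pairs combine to real quadratics: (z − (2+1i))(z − (2−1i)) = z² − 4z + 5.
The resulting polynomial has degree 3 and real coefficients as required.

p(z) = z^3 + 3·z^2 -23·z + 35.


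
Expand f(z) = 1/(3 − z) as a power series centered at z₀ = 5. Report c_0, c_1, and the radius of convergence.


Let w = z − z₀, so z = z₀ + w.
Then 3 − z = 3 − (z₀ + w) = (3 − z₀) − w = -2 − w.
f(z) = 1/(-2 − w) = (1/(-2)) · 1/(1 − w/(-2)) = Σ_{n≥0} w^n / (-2)^(n+1).
So c_n = 1/(-2)^(n+1):
  c_0 = 1/(-2)^1 = -1/2.
  c_1 = 1/(-2)^2 = 1/4.
The series is valid for |w/d| < 1, i.e. |z − z₀| < |d|.
Radius of convergence: R = |3 − z₀| = |-2| = 2 (distance from z₀ to the singularity z = 3).

c_0 = -1/2, c_1 = 1/4; R = 2.


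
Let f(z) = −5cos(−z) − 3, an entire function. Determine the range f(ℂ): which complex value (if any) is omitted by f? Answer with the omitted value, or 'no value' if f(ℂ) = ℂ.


Little Picard bounds the complement of f(ℂ) to at most one point.
cos is entire and surjective onto ℂ: for every w ∈ ℂ, cos(ζ) = w has a solution ζ ∈ ℂ (e.g., via the complex inverse arccos). With ζ = −z this gives z = ζ/(-1). Then -5·cos(−z) takes every value in -5·ℂ = ℂ, and adding -3 is a bijection of ℂ. So f is surjective and omits no value. (Note: only on the real line is cos bounded by [−1, 1].)

Omitted value: no value.


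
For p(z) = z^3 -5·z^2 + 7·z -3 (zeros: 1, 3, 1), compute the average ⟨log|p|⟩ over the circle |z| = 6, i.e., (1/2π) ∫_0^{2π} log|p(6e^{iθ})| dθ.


Zeros: 1, 1, 3; r = 6.
Inside |z| < r: 1, 1, 3. Outside (|z| ≥ r): ∅.
p(0) = -3, so log|p(0)| = log(3) = 1.0986.
Apply Jensen: I(r) = log|p(0)| + Σ_k log(r/|z_k|), summed over zeros inside |z| < r.
  log(r/|z_k|) for z_k = 1: log(6/1) = 1.7918
  log(r/|z_k|) for z_k = 3: log(6/3) = 0.6931
  log(r/|z_k|) for z_k = 1: log(6/1) = 1.7918
Sum over inside zeros: 4.2767.
I(r) = log|p(0)| + (inside sum) = 1.0986 + 4.2767 = 5.3753.
Closed form (all zeros inside, monic): I(r) = n·log(r) = 3·log(6) = 5.3753. ✓

I(r) ≈ 5.3753.


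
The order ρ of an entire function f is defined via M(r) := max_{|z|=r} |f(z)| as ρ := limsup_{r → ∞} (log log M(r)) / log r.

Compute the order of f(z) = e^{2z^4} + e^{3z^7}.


Each summand is entire of order 4 and 7 respectively (as in the single-exponential case). The order of a sum is at most the max of the orders, so ρ ≤ 7. For the lower bound: on |z|=r choose arg z so that 3z^7 is real positive; then |e^{3z^7}| = e^{3r^7} while |e^{2z^4}| ≤ e^{2r^4} = o(e^{3r^7}). So |f| ≥ e^{3r^7}(1 − o(1)) and ρ ≥ 7. Hence ρ = max(4, 7) = 7.
Therefore ρ = 7.

Order ρ = 7.


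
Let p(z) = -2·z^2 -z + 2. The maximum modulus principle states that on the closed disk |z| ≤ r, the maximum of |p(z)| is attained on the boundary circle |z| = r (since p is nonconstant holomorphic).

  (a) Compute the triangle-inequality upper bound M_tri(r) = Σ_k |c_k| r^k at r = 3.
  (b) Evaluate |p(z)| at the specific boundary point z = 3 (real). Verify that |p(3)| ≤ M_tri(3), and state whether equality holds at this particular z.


Coefficients: c_0 = 2, c_1 = -1, c_2 = -2. Radius r = 3.
Part (a). Triangle bound: M_tri(r) = Σ_k |c_k| r^k
  = |2|·3^0 + |-1|·3^1 + |-2|·3^2
  = 2 + 3 + 18 = 23.
This bounds M(r) := max_{|z|=r} |p(z)| from above; equality holds iff all terms c_k z^k can be made to align in phase at a single z on |z|=r.
Part (b). At z = 3 (real, on the circle |z| = r):
  p(3) = (2)·3^0 + (-1)·3^1 + (-2)·3^2 = -19.
  |p(3)| = 19.
Check: |p(3)| = 19 ≤ 23 = M_tri(3). ✓ Equality does not hold at z = 3 (the coefficients have mixed signs, so the terms do not all align in phase there).

M_tri(3) = 23; |p(3)| = 19; equality at z=3: no.


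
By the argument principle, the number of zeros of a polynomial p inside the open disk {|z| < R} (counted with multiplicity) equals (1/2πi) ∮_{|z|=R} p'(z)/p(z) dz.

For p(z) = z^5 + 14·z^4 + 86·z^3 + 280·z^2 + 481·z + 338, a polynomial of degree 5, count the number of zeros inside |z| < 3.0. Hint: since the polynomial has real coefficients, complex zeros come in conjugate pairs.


The zeros of p are: (-3 + 2i), (-3 - 2i), -2, (-3 + 2i), (-3 - 2i).
Their magnitudes are: 3.606, 3.606, 2, 3.606, 3.606.
Zeros with |z| < R = 3.0: -2.
Count = 1.
By the argument principle, (1/2πi) ∮_{|z|=R} p'(z)/p(z) dz equals exactly this count.

Number of zeros inside |z| < 3.0: 1.


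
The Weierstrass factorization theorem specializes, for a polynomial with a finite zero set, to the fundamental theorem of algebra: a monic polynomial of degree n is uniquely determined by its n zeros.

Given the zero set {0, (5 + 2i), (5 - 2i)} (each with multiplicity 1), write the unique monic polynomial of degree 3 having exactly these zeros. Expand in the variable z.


The polynomial is p(z) = ∏_{α ∈ S} (z − α), where S = {0, (5 + 2i), (5 - 2i)}.
Expanding the product yields: p(z) = z^3 -10·z^2 + 29·z.
Note conjugate pairs combine to real quadratics: (z − (5+2i))(z − (5−2i)) = z² − 10z + 29.
The resulting polynomial has degree 3 and real coefficients as required.

p(z) = z^3 -10·z^2 + 29·z.


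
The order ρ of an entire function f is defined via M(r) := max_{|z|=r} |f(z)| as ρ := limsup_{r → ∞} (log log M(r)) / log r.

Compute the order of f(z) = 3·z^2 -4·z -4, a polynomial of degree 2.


|f(z)| ≤ Σ|c_k|·r^k = O(r^2) as r → ∞. Polynomial growth is O(e^{r^ε}) for every ε > 0 (since r^2/e^{r^ε} → 0), so ρ ≤ ε for all ε > 0, i.e. ρ = 0. Every nonconstant polynomial has order 0.
Therefore ρ = 0.

Order ρ = 0.


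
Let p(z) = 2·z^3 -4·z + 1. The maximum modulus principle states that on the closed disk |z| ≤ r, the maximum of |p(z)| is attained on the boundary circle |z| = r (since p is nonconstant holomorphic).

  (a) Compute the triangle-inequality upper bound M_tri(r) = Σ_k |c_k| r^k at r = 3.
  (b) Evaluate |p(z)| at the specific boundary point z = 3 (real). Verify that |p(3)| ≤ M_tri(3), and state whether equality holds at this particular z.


Coefficients: c_0 = 1, c_1 = -4, c_2 = 0, c_3 = 2. Radius r = 3.
Part (a). Triangle bound: M_tri(r) = Σ_k |c_k| r^k
  = |1|·3^0 + |-4|·3^1 + |0|·3^2 + |2|·3^3
  = 1 + 12 + 0 + 54 = 67.
This bounds M(r) := max_{|z|=r} |p(z)| from above; equality holds iff all terms c_k z^k can be made to align in phase at a single z on |z|=r.
Part (b). At z = 3 (real, on the circle |z| = r):
  p(3) = (1)·3^0 + (-4)·3^1 + (0)·3^2 + (2)·3^3 = 43.
  |p(3)| = 43.
Check: |p(3)| = 43 ≤ 67 = M_tri(3). ✓ Equality does not hold at z = 3 (the coefficients have mixed signs, so the terms do not all align in phase there).

M_tri(3) = 67; |p(3)| = 43; equality at z=3: no.


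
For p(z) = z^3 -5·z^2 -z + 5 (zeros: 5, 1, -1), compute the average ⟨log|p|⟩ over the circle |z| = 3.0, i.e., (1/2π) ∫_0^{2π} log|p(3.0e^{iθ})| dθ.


Zeros: -1, 1, 5; r = 3.0.
Inside |z| < r: -1, 1. Outside (|z| ≥ r): 5.
p(0) = 5, so log|p(0)| = log(5) = 1.6094.
Apply Jensen: I(r) = log|p(0)| + Σ_k log(r/|z_k|), summed over zeros inside |z| < r.
  log(r/|z_k|) for z_k = 1: log(3.0/1) = 1.0986
  log(r/|z_k|) for z_k = -1: log(3.0/1) = 1.0986
  Outside zeros (5) contribute nothing to the Jensen sum.
Sum over inside zeros: 2.1972.
I(r) = log|p(0)| + (inside sum) = 1.6094 + 2.1972 = 3.8067.
Note: since some zeros are outside |z| ≤ r, the simplified n·log(r) form does NOT apply — only the inside zeros contribute.

I(r) ≈ 3.8067.


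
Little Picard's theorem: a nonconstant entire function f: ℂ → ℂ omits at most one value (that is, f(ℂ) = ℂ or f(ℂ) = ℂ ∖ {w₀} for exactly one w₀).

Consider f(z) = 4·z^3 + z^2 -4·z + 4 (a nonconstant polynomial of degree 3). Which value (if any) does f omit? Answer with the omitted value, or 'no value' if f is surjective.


Little Picard bounds the complement of f(ℂ) to at most one point.
For every w ∈ ℂ, the equation p(z) − w = 0 is a nonconstant polynomial in z and hence has at least one root by the fundamental theorem of algebra. So p is surjective onto ℂ, omitting no value.

Omitted value: no value.


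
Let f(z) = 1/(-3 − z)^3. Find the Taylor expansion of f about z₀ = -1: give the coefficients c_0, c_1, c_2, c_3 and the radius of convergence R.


Let w = z − z₀, so z = z₀ + w.
Then -3 − z = -3 − (z₀ + w) = (-3 − z₀) − w = -2 − w.
f(z) = 1/(-2 − w)^3 = (1/(-2)^3) · (1 − w/(-2))^{−3}.
By the binomial series (1−u)^{−3} = Σ_{n≥0} C(n+2, 2) u^n for |u|<1, with u = w/(-2):
  c_n = C(n+2, 2) / (-2)^(n+3).
  c_0 = 1/(-2)^3 = -1/8.
  c_1 = 3/(-2)^4 = 3/16.
  c_2 = 6/(-2)^5 = -3/16.
  c_3 = 10/(-2)^6 = 5/32.
The series is valid for |w/d| < 1, i.e. |z − z₀| < |d|.
Radius of convergence: R = |-3 − z₀| = |-2| = 2 (distance from z₀ to the singularity z = -3).

c_0 = -1/8, c_1 = 3/16, c_2 = -3/16, c_3 = 5/32; R = 2.


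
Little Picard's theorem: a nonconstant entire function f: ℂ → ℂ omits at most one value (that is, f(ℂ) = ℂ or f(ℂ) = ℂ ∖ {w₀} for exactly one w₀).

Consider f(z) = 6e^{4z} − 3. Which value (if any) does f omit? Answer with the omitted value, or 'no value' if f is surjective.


Little Picard bounds the complement of f(ℂ) to at most one point.
e^{4z} is never zero on ℂ, so 6·e^{4z} takes every value in ℂ ∖ {0}. Adding -3 shifts the range to ℂ ∖ {-3}. Thus f omits exactly the value -3.

Omitted value: -3.
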